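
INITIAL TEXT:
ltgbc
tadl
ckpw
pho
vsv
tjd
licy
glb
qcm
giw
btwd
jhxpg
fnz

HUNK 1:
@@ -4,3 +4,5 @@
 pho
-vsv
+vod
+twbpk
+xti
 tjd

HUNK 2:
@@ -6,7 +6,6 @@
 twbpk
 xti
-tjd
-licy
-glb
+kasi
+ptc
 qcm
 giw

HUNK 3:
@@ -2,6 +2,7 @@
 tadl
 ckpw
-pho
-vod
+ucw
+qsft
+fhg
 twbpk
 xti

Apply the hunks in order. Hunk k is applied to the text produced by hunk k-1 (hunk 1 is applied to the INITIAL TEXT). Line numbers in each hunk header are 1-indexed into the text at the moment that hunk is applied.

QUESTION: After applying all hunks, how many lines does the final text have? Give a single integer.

Hunk 1: at line 4 remove [vsv] add [vod,twbpk,xti] -> 15 lines: ltgbc tadl ckpw pho vod twbpk xti tjd licy glb qcm giw btwd jhxpg fnz
Hunk 2: at line 6 remove [tjd,licy,glb] add [kasi,ptc] -> 14 lines: ltgbc tadl ckpw pho vod twbpk xti kasi ptc qcm giw btwd jhxpg fnz
Hunk 3: at line 2 remove [pho,vod] add [ucw,qsft,fhg] -> 15 lines: ltgbc tadl ckpw ucw qsft fhg twbpk xti kasi ptc qcm giw btwd jhxpg fnz
Final line count: 15

Answer: 15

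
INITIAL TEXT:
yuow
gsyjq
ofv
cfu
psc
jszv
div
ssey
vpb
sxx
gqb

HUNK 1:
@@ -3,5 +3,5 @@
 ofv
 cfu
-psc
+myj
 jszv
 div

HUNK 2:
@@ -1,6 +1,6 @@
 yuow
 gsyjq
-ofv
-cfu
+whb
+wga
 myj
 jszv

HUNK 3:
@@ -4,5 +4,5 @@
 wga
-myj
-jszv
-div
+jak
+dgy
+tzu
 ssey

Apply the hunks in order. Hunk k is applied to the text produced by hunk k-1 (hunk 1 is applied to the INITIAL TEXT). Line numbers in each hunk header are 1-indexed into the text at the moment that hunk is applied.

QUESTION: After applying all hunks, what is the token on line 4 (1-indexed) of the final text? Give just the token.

Answer: wga

Derivation:
Hunk 1: at line 3 remove [psc] add [myj] -> 11 lines: yuow gsyjq ofv cfu myj jszv div ssey vpb sxx gqb
Hunk 2: at line 1 remove [ofv,cfu] add [whb,wga] -> 11 lines: yuow gsyjq whb wga myj jszv div ssey vpb sxx gqb
Hunk 3: at line 4 remove [myj,jszv,div] add [jak,dgy,tzu] -> 11 lines: yuow gsyjq whb wga jak dgy tzu ssey vpb sxx gqb
Final line 4: wga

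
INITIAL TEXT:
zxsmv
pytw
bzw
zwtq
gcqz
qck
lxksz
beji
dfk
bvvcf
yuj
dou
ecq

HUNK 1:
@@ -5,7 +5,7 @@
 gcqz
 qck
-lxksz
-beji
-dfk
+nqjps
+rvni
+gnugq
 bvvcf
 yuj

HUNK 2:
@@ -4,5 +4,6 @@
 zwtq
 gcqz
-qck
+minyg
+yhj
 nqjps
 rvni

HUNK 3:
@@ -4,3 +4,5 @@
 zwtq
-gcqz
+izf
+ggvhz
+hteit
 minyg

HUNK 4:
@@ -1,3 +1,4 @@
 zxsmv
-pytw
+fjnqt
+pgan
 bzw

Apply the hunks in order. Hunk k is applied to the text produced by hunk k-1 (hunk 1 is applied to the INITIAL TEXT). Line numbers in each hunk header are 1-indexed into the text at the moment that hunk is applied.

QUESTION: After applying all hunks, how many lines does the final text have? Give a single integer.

Hunk 1: at line 5 remove [lxksz,beji,dfk] add [nqjps,rvni,gnugq] -> 13 lines: zxsmv pytw bzw zwtq gcqz qck nqjps rvni gnugq bvvcf yuj dou ecq
Hunk 2: at line 4 remove [qck] add [minyg,yhj] -> 14 lines: zxsmv pytw bzw zwtq gcqz minyg yhj nqjps rvni gnugq bvvcf yuj dou ecq
Hunk 3: at line 4 remove [gcqz] add [izf,ggvhz,hteit] -> 16 lines: zxsmv pytw bzw zwtq izf ggvhz hteit minyg yhj nqjps rvni gnugq bvvcf yuj dou ecq
Hunk 4: at line 1 remove [pytw] add [fjnqt,pgan] -> 17 lines: zxsmv fjnqt pgan bzw zwtq izf ggvhz hteit minyg yhj nqjps rvni gnugq bvvcf yuj dou ecq
Final line count: 17

Answer: 17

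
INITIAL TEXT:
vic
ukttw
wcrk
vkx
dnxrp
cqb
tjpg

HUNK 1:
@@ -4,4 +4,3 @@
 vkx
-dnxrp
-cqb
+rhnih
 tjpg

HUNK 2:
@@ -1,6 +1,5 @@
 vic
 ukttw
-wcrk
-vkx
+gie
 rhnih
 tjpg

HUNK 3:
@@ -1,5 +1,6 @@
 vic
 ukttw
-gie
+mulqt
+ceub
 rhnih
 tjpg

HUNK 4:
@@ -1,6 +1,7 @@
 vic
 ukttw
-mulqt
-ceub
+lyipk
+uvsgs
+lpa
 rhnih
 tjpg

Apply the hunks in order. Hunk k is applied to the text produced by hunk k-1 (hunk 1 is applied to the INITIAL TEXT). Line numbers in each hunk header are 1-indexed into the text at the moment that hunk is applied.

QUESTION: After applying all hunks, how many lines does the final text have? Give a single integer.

Hunk 1: at line 4 remove [dnxrp,cqb] add [rhnih] -> 6 lines: vic ukttw wcrk vkx rhnih tjpg
Hunk 2: at line 1 remove [wcrk,vkx] add [gie] -> 5 lines: vic ukttw gie rhnih tjpg
Hunk 3: at line 1 remove [gie] add [mulqt,ceub] -> 6 lines: vic ukttw mulqt ceub rhnih tjpg
Hunk 4: at line 1 remove [mulqt,ceub] add [lyipk,uvsgs,lpa] -> 7 lines: vic ukttw lyipk uvsgs lpa rhnih tjpg
Final line count: 7

Answer: 7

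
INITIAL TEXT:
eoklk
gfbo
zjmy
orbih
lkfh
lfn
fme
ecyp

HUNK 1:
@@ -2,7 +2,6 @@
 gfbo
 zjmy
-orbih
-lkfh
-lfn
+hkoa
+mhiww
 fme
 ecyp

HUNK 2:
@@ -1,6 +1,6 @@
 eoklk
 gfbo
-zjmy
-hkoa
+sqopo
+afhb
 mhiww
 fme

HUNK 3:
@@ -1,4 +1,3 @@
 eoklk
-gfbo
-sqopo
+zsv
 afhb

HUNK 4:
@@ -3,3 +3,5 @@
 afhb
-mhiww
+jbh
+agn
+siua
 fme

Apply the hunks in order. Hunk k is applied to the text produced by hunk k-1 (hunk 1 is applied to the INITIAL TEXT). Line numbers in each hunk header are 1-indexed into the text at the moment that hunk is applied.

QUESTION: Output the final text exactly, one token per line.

Answer: eoklk
zsv
afhb
jbh
agn
siua
fme
ecyp

Derivation:
Hunk 1: at line 2 remove [orbih,lkfh,lfn] add [hkoa,mhiww] -> 7 lines: eoklk gfbo zjmy hkoa mhiww fme ecyp
Hunk 2: at line 1 remove [zjmy,hkoa] add [sqopo,afhb] -> 7 lines: eoklk gfbo sqopo afhb mhiww fme ecyp
Hunk 3: at line 1 remove [gfbo,sqopo] add [zsv] -> 6 lines: eoklk zsv afhb mhiww fme ecyp
Hunk 4: at line 3 remove [mhiww] add [jbh,agn,siua] -> 8 lines: eoklk zsv afhb jbh agn siua fme ecyp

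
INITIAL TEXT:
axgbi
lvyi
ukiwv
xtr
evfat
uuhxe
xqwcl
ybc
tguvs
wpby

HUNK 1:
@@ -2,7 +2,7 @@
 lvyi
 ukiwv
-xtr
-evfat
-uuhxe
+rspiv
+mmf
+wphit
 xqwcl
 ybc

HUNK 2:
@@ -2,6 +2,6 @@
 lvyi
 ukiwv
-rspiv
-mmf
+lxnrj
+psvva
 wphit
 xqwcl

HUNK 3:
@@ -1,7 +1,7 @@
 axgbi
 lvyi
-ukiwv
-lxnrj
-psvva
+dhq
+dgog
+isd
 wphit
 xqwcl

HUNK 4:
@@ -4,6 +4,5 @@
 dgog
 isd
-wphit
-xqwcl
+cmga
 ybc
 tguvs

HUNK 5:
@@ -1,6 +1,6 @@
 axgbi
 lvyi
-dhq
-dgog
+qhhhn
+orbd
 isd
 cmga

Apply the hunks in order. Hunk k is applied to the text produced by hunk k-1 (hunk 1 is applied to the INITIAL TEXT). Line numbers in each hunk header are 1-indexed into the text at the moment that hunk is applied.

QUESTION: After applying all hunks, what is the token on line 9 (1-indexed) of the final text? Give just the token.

Hunk 1: at line 2 remove [xtr,evfat,uuhxe] add [rspiv,mmf,wphit] -> 10 lines: axgbi lvyi ukiwv rspiv mmf wphit xqwcl ybc tguvs wpby
Hunk 2: at line 2 remove [rspiv,mmf] add [lxnrj,psvva] -> 10 lines: axgbi lvyi ukiwv lxnrj psvva wphit xqwcl ybc tguvs wpby
Hunk 3: at line 1 remove [ukiwv,lxnrj,psvva] add [dhq,dgog,isd] -> 10 lines: axgbi lvyi dhq dgog isd wphit xqwcl ybc tguvs wpby
Hunk 4: at line 4 remove [wphit,xqwcl] add [cmga] -> 9 lines: axgbi lvyi dhq dgog isd cmga ybc tguvs wpby
Hunk 5: at line 1 remove [dhq,dgog] add [qhhhn,orbd] -> 9 lines: axgbi lvyi qhhhn orbd isd cmga ybc tguvs wpby
Final line 9: wpby

Answer: wpby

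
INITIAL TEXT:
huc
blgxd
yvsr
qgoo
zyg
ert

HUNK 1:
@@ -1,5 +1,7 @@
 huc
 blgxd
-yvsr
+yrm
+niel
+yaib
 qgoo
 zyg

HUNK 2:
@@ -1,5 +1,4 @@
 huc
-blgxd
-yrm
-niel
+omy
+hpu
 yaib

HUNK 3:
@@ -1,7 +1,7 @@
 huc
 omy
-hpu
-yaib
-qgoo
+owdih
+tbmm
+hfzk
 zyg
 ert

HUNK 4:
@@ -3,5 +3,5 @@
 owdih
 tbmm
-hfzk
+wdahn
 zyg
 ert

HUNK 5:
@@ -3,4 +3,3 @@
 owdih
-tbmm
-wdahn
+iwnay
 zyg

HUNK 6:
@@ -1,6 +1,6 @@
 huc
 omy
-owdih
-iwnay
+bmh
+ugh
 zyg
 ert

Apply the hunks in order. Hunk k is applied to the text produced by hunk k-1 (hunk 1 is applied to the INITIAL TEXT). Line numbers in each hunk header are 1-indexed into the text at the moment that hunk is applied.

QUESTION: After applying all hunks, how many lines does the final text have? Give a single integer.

Answer: 6

Derivation:
Hunk 1: at line 1 remove [yvsr] add [yrm,niel,yaib] -> 8 lines: huc blgxd yrm niel yaib qgoo zyg ert
Hunk 2: at line 1 remove [blgxd,yrm,niel] add [omy,hpu] -> 7 lines: huc omy hpu yaib qgoo zyg ert
Hunk 3: at line 1 remove [hpu,yaib,qgoo] add [owdih,tbmm,hfzk] -> 7 lines: huc omy owdih tbmm hfzk zyg ert
Hunk 4: at line 3 remove [hfzk] add [wdahn] -> 7 lines: huc omy owdih tbmm wdahn zyg ert
Hunk 5: at line 3 remove [tbmm,wdahn] add [iwnay] -> 6 lines: huc omy owdih iwnay zyg ert
Hunk 6: at line 1 remove [owdih,iwnay] add [bmh,ugh] -> 6 lines: huc omy bmh ugh zyg ert
Final line count: 6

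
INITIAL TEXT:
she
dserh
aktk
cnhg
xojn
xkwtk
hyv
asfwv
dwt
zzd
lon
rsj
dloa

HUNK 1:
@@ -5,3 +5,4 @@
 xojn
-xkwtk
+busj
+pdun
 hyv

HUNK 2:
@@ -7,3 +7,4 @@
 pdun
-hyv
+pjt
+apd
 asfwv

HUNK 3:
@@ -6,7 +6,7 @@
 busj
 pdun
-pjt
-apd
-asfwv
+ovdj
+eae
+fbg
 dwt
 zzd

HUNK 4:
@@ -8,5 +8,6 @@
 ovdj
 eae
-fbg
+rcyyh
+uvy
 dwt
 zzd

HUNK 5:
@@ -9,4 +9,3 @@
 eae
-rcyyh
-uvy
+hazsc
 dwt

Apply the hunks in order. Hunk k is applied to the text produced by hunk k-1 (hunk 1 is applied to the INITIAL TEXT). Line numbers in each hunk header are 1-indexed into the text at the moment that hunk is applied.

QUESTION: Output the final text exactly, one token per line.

Hunk 1: at line 5 remove [xkwtk] add [busj,pdun] -> 14 lines: she dserh aktk cnhg xojn busj pdun hyv asfwv dwt zzd lon rsj dloa
Hunk 2: at line 7 remove [hyv] add [pjt,apd] -> 15 lines: she dserh aktk cnhg xojn busj pdun pjt apd asfwv dwt zzd lon rsj dloa
Hunk 3: at line 6 remove [pjt,apd,asfwv] add [ovdj,eae,fbg] -> 15 lines: she dserh aktk cnhg xojn busj pdun ovdj eae fbg dwt zzd lon rsj dloa
Hunk 4: at line 8 remove [fbg] add [rcyyh,uvy] -> 16 lines: she dserh aktk cnhg xojn busj pdun ovdj eae rcyyh uvy dwt zzd lon rsj dloa
Hunk 5: at line 9 remove [rcyyh,uvy] add [hazsc] -> 15 lines: she dserh aktk cnhg xojn busj pdun ovdj eae hazsc dwt zzd lon rsj dloa

Answer: she
dserh
aktk
cnhg
xojn
busj
pdun
ovdj
eae
hazsc
dwt
zzd
lon
rsj
dloa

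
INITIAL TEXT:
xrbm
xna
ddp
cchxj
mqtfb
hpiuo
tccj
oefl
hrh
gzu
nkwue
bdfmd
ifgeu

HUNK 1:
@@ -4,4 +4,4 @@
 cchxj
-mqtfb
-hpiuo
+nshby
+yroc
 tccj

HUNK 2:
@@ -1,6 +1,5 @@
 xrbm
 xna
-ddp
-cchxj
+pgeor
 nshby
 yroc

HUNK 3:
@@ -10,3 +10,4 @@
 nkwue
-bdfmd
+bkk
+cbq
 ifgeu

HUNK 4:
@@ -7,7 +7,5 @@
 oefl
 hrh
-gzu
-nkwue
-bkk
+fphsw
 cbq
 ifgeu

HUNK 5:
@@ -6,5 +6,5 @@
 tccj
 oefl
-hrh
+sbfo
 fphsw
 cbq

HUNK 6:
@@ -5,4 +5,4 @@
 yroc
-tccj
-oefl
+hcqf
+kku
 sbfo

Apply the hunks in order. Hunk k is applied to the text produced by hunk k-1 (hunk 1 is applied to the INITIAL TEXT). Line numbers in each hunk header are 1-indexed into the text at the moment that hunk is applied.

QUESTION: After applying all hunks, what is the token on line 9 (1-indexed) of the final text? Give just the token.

Hunk 1: at line 4 remove [mqtfb,hpiuo] add [nshby,yroc] -> 13 lines: xrbm xna ddp cchxj nshby yroc tccj oefl hrh gzu nkwue bdfmd ifgeu
Hunk 2: at line 1 remove [ddp,cchxj] add [pgeor] -> 12 lines: xrbm xna pgeor nshby yroc tccj oefl hrh gzu nkwue bdfmd ifgeu
Hunk 3: at line 10 remove [bdfmd] add [bkk,cbq] -> 13 lines: xrbm xna pgeor nshby yroc tccj oefl hrh gzu nkwue bkk cbq ifgeu
Hunk 4: at line 7 remove [gzu,nkwue,bkk] add [fphsw] -> 11 lines: xrbm xna pgeor nshby yroc tccj oefl hrh fphsw cbq ifgeu
Hunk 5: at line 6 remove [hrh] add [sbfo] -> 11 lines: xrbm xna pgeor nshby yroc tccj oefl sbfo fphsw cbq ifgeu
Hunk 6: at line 5 remove [tccj,oefl] add [hcqf,kku] -> 11 lines: xrbm xna pgeor nshby yroc hcqf kku sbfo fphsw cbq ifgeu
Final line 9: fphsw

Answer: fphsw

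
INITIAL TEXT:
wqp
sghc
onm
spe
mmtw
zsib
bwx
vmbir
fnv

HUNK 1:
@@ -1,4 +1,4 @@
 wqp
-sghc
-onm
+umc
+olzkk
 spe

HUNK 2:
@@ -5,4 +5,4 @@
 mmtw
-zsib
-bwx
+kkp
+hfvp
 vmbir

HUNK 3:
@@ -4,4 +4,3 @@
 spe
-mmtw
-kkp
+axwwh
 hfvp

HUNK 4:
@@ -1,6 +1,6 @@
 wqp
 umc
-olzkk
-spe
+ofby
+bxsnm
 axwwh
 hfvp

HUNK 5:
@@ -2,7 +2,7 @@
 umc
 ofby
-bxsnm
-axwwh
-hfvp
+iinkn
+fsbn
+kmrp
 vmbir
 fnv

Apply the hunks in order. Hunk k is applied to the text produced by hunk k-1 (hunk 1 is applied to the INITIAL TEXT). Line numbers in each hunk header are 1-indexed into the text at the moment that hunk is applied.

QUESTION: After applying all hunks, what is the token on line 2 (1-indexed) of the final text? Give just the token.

Answer: umc

Derivation:
Hunk 1: at line 1 remove [sghc,onm] add [umc,olzkk] -> 9 lines: wqp umc olzkk spe mmtw zsib bwx vmbir fnv
Hunk 2: at line 5 remove [zsib,bwx] add [kkp,hfvp] -> 9 lines: wqp umc olzkk spe mmtw kkp hfvp vmbir fnv
Hunk 3: at line 4 remove [mmtw,kkp] add [axwwh] -> 8 lines: wqp umc olzkk spe axwwh hfvp vmbir fnv
Hunk 4: at line 1 remove [olzkk,spe] add [ofby,bxsnm] -> 8 lines: wqp umc ofby bxsnm axwwh hfvp vmbir fnv
Hunk 5: at line 2 remove [bxsnm,axwwh,hfvp] add [iinkn,fsbn,kmrp] -> 8 lines: wqp umc ofby iinkn fsbn kmrp vmbir fnv
Final line 2: umc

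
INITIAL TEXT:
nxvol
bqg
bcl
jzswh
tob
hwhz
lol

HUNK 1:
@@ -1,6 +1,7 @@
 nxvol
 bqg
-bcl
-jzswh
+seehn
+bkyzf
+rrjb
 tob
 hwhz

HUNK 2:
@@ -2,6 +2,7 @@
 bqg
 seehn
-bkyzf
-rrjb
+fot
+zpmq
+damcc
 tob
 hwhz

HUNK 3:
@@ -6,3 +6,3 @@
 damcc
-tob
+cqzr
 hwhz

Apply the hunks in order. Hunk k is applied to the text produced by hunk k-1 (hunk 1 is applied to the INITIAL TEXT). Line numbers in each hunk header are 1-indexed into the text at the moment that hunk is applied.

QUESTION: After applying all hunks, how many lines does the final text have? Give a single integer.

Hunk 1: at line 1 remove [bcl,jzswh] add [seehn,bkyzf,rrjb] -> 8 lines: nxvol bqg seehn bkyzf rrjb tob hwhz lol
Hunk 2: at line 2 remove [bkyzf,rrjb] add [fot,zpmq,damcc] -> 9 lines: nxvol bqg seehn fot zpmq damcc tob hwhz lol
Hunk 3: at line 6 remove [tob] add [cqzr] -> 9 lines: nxvol bqg seehn fot zpmq damcc cqzr hwhz lol
Final line count: 9

Answer: 9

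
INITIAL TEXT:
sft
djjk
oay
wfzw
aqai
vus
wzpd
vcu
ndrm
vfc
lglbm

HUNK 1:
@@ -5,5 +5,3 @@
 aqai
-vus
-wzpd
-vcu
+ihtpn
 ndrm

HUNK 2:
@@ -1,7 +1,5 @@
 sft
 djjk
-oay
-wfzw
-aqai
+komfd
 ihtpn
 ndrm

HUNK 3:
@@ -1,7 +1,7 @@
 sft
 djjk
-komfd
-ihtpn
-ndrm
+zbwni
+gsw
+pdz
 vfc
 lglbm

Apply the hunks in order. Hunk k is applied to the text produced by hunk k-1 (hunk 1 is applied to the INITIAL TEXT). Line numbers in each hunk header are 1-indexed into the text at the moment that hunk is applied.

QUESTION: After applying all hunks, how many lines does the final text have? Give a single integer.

Answer: 7

Derivation:
Hunk 1: at line 5 remove [vus,wzpd,vcu] add [ihtpn] -> 9 lines: sft djjk oay wfzw aqai ihtpn ndrm vfc lglbm
Hunk 2: at line 1 remove [oay,wfzw,aqai] add [komfd] -> 7 lines: sft djjk komfd ihtpn ndrm vfc lglbm
Hunk 3: at line 1 remove [komfd,ihtpn,ndrm] add [zbwni,gsw,pdz] -> 7 lines: sft djjk zbwni gsw pdz vfc lglbm
Final line count: 7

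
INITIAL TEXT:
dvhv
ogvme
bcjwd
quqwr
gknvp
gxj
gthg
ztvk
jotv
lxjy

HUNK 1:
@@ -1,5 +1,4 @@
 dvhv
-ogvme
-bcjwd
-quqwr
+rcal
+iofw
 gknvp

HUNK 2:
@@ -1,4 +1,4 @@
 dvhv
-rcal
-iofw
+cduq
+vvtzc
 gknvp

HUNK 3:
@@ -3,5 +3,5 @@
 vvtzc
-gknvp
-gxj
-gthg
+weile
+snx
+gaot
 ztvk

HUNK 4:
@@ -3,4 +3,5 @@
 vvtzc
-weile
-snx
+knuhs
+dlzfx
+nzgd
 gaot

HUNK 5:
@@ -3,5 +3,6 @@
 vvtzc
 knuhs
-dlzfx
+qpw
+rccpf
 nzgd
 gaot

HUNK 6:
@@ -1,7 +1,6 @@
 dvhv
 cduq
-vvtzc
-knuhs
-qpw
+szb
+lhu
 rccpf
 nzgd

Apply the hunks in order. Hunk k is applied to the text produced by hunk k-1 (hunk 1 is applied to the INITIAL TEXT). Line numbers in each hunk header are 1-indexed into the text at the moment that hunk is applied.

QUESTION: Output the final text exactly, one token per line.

Answer: dvhv
cduq
szb
lhu
rccpf
nzgd
gaot
ztvk
jotv
lxjy

Derivation:
Hunk 1: at line 1 remove [ogvme,bcjwd,quqwr] add [rcal,iofw] -> 9 lines: dvhv rcal iofw gknvp gxj gthg ztvk jotv lxjy
Hunk 2: at line 1 remove [rcal,iofw] add [cduq,vvtzc] -> 9 lines: dvhv cduq vvtzc gknvp gxj gthg ztvk jotv lxjy
Hunk 3: at line 3 remove [gknvp,gxj,gthg] add [weile,snx,gaot] -> 9 lines: dvhv cduq vvtzc weile snx gaot ztvk jotv lxjy
Hunk 4: at line 3 remove [weile,snx] add [knuhs,dlzfx,nzgd] -> 10 lines: dvhv cduq vvtzc knuhs dlzfx nzgd gaot ztvk jotv lxjy
Hunk 5: at line 3 remove [dlzfx] add [qpw,rccpf] -> 11 lines: dvhv cduq vvtzc knuhs qpw rccpf nzgd gaot ztvk jotv lxjy
Hunk 6: at line 1 remove [vvtzc,knuhs,qpw] add [szb,lhu] -> 10 lines: dvhv cduq szb lhu rccpf nzgd gaot ztvk jotv lxjy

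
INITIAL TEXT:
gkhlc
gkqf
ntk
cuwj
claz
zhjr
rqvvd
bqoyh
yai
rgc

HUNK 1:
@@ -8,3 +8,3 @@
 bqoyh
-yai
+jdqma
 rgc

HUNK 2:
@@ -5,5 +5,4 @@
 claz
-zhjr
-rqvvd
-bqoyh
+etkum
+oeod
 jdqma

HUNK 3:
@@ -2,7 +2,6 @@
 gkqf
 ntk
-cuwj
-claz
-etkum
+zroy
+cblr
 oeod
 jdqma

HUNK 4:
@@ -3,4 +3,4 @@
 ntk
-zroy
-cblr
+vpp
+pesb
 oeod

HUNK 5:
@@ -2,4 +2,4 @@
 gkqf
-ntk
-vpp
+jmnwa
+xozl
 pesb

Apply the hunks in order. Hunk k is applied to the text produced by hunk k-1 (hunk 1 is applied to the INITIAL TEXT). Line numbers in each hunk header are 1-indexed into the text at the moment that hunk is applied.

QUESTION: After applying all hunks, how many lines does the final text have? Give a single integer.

Hunk 1: at line 8 remove [yai] add [jdqma] -> 10 lines: gkhlc gkqf ntk cuwj claz zhjr rqvvd bqoyh jdqma rgc
Hunk 2: at line 5 remove [zhjr,rqvvd,bqoyh] add [etkum,oeod] -> 9 lines: gkhlc gkqf ntk cuwj claz etkum oeod jdqma rgc
Hunk 3: at line 2 remove [cuwj,claz,etkum] add [zroy,cblr] -> 8 lines: gkhlc gkqf ntk zroy cblr oeod jdqma rgc
Hunk 4: at line 3 remove [zroy,cblr] add [vpp,pesb] -> 8 lines: gkhlc gkqf ntk vpp pesb oeod jdqma rgc
Hunk 5: at line 2 remove [ntk,vpp] add [jmnwa,xozl] -> 8 lines: gkhlc gkqf jmnwa xozl pesb oeod jdqma rgc
Final line count: 8

Answer: 8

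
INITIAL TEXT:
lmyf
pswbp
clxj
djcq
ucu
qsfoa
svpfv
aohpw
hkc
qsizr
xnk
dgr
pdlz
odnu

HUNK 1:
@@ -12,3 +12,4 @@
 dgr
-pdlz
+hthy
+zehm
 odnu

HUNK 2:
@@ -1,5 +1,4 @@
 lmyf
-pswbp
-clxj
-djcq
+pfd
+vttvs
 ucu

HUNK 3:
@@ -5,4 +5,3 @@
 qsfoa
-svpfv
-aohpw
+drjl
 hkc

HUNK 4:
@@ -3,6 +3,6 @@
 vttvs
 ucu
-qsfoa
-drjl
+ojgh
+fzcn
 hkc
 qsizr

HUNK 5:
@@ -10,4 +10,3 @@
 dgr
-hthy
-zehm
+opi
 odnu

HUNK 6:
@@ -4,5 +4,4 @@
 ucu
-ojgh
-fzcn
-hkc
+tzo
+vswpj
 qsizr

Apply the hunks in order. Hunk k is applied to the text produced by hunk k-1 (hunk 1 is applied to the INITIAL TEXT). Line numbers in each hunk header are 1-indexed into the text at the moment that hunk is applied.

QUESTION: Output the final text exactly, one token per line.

Hunk 1: at line 12 remove [pdlz] add [hthy,zehm] -> 15 lines: lmyf pswbp clxj djcq ucu qsfoa svpfv aohpw hkc qsizr xnk dgr hthy zehm odnu
Hunk 2: at line 1 remove [pswbp,clxj,djcq] add [pfd,vttvs] -> 14 lines: lmyf pfd vttvs ucu qsfoa svpfv aohpw hkc qsizr xnk dgr hthy zehm odnu
Hunk 3: at line 5 remove [svpfv,aohpw] add [drjl] -> 13 lines: lmyf pfd vttvs ucu qsfoa drjl hkc qsizr xnk dgr hthy zehm odnu
Hunk 4: at line 3 remove [qsfoa,drjl] add [ojgh,fzcn] -> 13 lines: lmyf pfd vttvs ucu ojgh fzcn hkc qsizr xnk dgr hthy zehm odnu
Hunk 5: at line 10 remove [hthy,zehm] add [opi] -> 12 lines: lmyf pfd vttvs ucu ojgh fzcn hkc qsizr xnk dgr opi odnu
Hunk 6: at line 4 remove [ojgh,fzcn,hkc] add [tzo,vswpj] -> 11 lines: lmyf pfd vttvs ucu tzo vswpj qsizr xnk dgr opi odnu

Answer: lmyf
pfd
vttvs
ucu
tzo
vswpj
qsizr
xnk
dgr
opi
odnu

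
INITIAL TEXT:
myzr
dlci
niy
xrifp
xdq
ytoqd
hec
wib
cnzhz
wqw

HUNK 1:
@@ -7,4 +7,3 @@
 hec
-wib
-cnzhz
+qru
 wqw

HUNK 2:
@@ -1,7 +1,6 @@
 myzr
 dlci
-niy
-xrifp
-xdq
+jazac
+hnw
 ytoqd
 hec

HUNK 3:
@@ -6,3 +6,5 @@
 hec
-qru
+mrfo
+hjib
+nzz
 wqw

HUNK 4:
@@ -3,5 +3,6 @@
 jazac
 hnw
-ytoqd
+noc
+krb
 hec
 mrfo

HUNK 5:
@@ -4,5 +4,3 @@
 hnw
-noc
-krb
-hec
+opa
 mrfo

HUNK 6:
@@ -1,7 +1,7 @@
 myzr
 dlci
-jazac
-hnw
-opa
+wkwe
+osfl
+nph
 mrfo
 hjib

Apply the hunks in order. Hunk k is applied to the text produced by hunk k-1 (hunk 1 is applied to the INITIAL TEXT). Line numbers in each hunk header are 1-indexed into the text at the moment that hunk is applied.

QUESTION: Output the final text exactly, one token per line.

Answer: myzr
dlci
wkwe
osfl
nph
mrfo
hjib
nzz
wqw

Derivation:
Hunk 1: at line 7 remove [wib,cnzhz] add [qru] -> 9 lines: myzr dlci niy xrifp xdq ytoqd hec qru wqw
Hunk 2: at line 1 remove [niy,xrifp,xdq] add [jazac,hnw] -> 8 lines: myzr dlci jazac hnw ytoqd hec qru wqw
Hunk 3: at line 6 remove [qru] add [mrfo,hjib,nzz] -> 10 lines: myzr dlci jazac hnw ytoqd hec mrfo hjib nzz wqw
Hunk 4: at line 3 remove [ytoqd] add [noc,krb] -> 11 lines: myzr dlci jazac hnw noc krb hec mrfo hjib nzz wqw
Hunk 5: at line 4 remove [noc,krb,hec] add [opa] -> 9 lines: myzr dlci jazac hnw opa mrfo hjib nzz wqw
Hunk 6: at line 1 remove [jazac,hnw,opa] add [wkwe,osfl,nph] -> 9 lines: myzr dlci wkwe osfl nph mrfo hjib nzz wqw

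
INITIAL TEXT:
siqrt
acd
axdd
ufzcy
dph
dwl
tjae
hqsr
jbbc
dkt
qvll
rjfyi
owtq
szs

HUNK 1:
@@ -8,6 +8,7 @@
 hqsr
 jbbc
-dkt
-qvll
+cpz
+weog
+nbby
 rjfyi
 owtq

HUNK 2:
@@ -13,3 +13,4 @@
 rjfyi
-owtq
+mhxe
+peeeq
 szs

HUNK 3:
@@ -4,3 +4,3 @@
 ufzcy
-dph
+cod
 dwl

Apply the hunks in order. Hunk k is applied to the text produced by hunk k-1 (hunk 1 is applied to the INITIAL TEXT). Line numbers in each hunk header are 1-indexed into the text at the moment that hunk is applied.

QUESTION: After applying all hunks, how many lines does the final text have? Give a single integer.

Answer: 16

Derivation:
Hunk 1: at line 8 remove [dkt,qvll] add [cpz,weog,nbby] -> 15 lines: siqrt acd axdd ufzcy dph dwl tjae hqsr jbbc cpz weog nbby rjfyi owtq szs
Hunk 2: at line 13 remove [owtq] add [mhxe,peeeq] -> 16 lines: siqrt acd axdd ufzcy dph dwl tjae hqsr jbbc cpz weog nbby rjfyi mhxe peeeq szs
Hunk 3: at line 4 remove [dph] add [cod] -> 16 lines: siqrt acd axdd ufzcy cod dwl tjae hqsr jbbc cpz weog nbby rjfyi mhxe peeeq szs
Final line count: 16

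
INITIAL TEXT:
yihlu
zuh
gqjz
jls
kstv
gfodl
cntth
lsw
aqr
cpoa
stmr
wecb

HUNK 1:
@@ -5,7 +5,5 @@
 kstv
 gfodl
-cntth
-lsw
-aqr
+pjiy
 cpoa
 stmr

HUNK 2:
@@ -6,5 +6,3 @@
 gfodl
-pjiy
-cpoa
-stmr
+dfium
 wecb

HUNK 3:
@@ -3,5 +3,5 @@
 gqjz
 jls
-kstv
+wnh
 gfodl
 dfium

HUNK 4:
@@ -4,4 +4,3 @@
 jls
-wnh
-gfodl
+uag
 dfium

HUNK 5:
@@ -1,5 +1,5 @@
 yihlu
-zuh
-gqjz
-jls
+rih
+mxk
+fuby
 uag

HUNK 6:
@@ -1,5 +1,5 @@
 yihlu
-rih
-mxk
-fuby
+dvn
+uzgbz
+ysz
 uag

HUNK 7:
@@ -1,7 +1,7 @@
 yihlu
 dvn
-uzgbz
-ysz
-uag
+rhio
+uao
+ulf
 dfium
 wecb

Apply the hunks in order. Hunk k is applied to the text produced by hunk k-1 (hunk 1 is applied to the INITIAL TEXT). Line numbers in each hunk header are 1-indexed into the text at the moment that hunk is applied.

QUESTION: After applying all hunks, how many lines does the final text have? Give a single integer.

Hunk 1: at line 5 remove [cntth,lsw,aqr] add [pjiy] -> 10 lines: yihlu zuh gqjz jls kstv gfodl pjiy cpoa stmr wecb
Hunk 2: at line 6 remove [pjiy,cpoa,stmr] add [dfium] -> 8 lines: yihlu zuh gqjz jls kstv gfodl dfium wecb
Hunk 3: at line 3 remove [kstv] add [wnh] -> 8 lines: yihlu zuh gqjz jls wnh gfodl dfium wecb
Hunk 4: at line 4 remove [wnh,gfodl] add [uag] -> 7 lines: yihlu zuh gqjz jls uag dfium wecb
Hunk 5: at line 1 remove [zuh,gqjz,jls] add [rih,mxk,fuby] -> 7 lines: yihlu rih mxk fuby uag dfium wecb
Hunk 6: at line 1 remove [rih,mxk,fuby] add [dvn,uzgbz,ysz] -> 7 lines: yihlu dvn uzgbz ysz uag dfium wecb
Hunk 7: at line 1 remove [uzgbz,ysz,uag] add [rhio,uao,ulf] -> 7 lines: yihlu dvn rhio uao ulf dfium wecb
Final line count: 7

Answer: 7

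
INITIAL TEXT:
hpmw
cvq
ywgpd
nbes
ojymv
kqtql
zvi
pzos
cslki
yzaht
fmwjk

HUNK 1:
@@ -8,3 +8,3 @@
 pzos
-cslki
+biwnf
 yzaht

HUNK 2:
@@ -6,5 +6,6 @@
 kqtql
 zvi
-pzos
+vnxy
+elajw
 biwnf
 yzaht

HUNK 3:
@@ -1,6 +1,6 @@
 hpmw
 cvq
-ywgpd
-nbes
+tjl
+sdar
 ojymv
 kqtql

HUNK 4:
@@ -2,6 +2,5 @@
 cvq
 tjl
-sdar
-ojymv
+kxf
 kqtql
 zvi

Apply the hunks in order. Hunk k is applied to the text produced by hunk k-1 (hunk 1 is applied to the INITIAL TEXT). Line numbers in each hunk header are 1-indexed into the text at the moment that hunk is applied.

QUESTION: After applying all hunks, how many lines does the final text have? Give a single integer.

Answer: 11

Derivation:
Hunk 1: at line 8 remove [cslki] add [biwnf] -> 11 lines: hpmw cvq ywgpd nbes ojymv kqtql zvi pzos biwnf yzaht fmwjk
Hunk 2: at line 6 remove [pzos] add [vnxy,elajw] -> 12 lines: hpmw cvq ywgpd nbes ojymv kqtql zvi vnxy elajw biwnf yzaht fmwjk
Hunk 3: at line 1 remove [ywgpd,nbes] add [tjl,sdar] -> 12 lines: hpmw cvq tjl sdar ojymv kqtql zvi vnxy elajw biwnf yzaht fmwjk
Hunk 4: at line 2 remove [sdar,ojymv] add [kxf] -> 11 lines: hpmw cvq tjl kxf kqtql zvi vnxy elajw biwnf yzaht fmwjk
Final line count: 11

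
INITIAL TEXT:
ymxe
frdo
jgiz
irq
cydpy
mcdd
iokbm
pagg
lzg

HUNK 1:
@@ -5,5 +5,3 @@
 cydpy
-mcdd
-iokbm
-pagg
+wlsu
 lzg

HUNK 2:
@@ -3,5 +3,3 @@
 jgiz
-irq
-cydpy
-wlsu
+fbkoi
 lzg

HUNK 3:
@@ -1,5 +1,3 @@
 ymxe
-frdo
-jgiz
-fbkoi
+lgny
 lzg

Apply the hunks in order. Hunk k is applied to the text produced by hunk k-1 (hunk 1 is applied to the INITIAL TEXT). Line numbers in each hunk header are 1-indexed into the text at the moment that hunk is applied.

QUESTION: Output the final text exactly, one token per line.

Hunk 1: at line 5 remove [mcdd,iokbm,pagg] add [wlsu] -> 7 lines: ymxe frdo jgiz irq cydpy wlsu lzg
Hunk 2: at line 3 remove [irq,cydpy,wlsu] add [fbkoi] -> 5 lines: ymxe frdo jgiz fbkoi lzg
Hunk 3: at line 1 remove [frdo,jgiz,fbkoi] add [lgny] -> 3 lines: ymxe lgny lzg

Answer: ymxe
lgny
lzg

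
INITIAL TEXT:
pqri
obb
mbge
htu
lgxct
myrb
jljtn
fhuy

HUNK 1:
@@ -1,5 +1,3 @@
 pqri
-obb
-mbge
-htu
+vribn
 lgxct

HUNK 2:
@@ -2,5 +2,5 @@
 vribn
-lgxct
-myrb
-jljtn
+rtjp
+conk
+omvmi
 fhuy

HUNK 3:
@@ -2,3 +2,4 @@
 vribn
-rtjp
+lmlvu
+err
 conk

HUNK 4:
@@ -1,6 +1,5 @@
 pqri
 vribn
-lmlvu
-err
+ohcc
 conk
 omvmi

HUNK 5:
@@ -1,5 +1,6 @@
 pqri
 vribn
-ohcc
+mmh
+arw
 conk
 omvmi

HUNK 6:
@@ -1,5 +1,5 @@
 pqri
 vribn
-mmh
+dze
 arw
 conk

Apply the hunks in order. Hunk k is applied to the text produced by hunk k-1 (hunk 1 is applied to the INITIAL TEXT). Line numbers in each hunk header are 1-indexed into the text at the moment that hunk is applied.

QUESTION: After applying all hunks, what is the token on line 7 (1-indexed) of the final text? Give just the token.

Hunk 1: at line 1 remove [obb,mbge,htu] add [vribn] -> 6 lines: pqri vribn lgxct myrb jljtn fhuy
Hunk 2: at line 2 remove [lgxct,myrb,jljtn] add [rtjp,conk,omvmi] -> 6 lines: pqri vribn rtjp conk omvmi fhuy
Hunk 3: at line 2 remove [rtjp] add [lmlvu,err] -> 7 lines: pqri vribn lmlvu err conk omvmi fhuy
Hunk 4: at line 1 remove [lmlvu,err] add [ohcc] -> 6 lines: pqri vribn ohcc conk omvmi fhuy
Hunk 5: at line 1 remove [ohcc] add [mmh,arw] -> 7 lines: pqri vribn mmh arw conk omvmi fhuy
Hunk 6: at line 1 remove [mmh] add [dze] -> 7 lines: pqri vribn dze arw conk omvmi fhuy
Final line 7: fhuy

Answer: fhuy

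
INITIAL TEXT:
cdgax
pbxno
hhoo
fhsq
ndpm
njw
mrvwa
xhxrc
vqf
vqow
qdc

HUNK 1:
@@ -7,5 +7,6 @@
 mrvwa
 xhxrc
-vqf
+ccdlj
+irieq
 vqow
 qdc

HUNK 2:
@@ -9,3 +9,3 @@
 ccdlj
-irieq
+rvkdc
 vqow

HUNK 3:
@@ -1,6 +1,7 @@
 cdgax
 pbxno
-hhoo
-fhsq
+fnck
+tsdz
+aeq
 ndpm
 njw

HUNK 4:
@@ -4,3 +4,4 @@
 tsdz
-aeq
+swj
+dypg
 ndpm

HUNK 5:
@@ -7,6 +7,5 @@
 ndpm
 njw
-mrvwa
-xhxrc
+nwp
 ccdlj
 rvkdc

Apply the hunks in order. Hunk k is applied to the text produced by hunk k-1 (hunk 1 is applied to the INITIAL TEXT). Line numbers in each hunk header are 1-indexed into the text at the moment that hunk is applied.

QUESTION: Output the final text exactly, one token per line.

Hunk 1: at line 7 remove [vqf] add [ccdlj,irieq] -> 12 lines: cdgax pbxno hhoo fhsq ndpm njw mrvwa xhxrc ccdlj irieq vqow qdc
Hunk 2: at line 9 remove [irieq] add [rvkdc] -> 12 lines: cdgax pbxno hhoo fhsq ndpm njw mrvwa xhxrc ccdlj rvkdc vqow qdc
Hunk 3: at line 1 remove [hhoo,fhsq] add [fnck,tsdz,aeq] -> 13 lines: cdgax pbxno fnck tsdz aeq ndpm njw mrvwa xhxrc ccdlj rvkdc vqow qdc
Hunk 4: at line 4 remove [aeq] add [swj,dypg] -> 14 lines: cdgax pbxno fnck tsdz swj dypg ndpm njw mrvwa xhxrc ccdlj rvkdc vqow qdc
Hunk 5: at line 7 remove [mrvwa,xhxrc] add [nwp] -> 13 lines: cdgax pbxno fnck tsdz swj dypg ndpm njw nwp ccdlj rvkdc vqow qdc

Answer: cdgax
pbxno
fnck
tsdz
swj
dypg
ndpm
njw
nwp
ccdlj
rvkdc
vqow
qdc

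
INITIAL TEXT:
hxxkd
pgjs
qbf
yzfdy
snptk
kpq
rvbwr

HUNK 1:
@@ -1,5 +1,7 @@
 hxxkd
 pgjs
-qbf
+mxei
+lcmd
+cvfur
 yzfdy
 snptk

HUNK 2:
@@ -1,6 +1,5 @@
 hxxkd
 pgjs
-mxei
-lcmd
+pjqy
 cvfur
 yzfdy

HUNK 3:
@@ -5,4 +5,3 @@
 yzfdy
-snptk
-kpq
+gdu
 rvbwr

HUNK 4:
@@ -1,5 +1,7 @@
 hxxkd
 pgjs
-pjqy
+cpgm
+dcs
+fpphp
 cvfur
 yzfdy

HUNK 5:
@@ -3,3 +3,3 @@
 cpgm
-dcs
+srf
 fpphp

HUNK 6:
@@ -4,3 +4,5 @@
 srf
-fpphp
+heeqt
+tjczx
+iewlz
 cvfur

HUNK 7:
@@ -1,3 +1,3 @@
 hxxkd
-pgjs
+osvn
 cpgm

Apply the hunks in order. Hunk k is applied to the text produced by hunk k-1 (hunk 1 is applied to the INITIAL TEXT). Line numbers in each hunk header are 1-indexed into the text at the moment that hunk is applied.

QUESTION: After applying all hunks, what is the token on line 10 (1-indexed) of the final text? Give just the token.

Hunk 1: at line 1 remove [qbf] add [mxei,lcmd,cvfur] -> 9 lines: hxxkd pgjs mxei lcmd cvfur yzfdy snptk kpq rvbwr
Hunk 2: at line 1 remove [mxei,lcmd] add [pjqy] -> 8 lines: hxxkd pgjs pjqy cvfur yzfdy snptk kpq rvbwr
Hunk 3: at line 5 remove [snptk,kpq] add [gdu] -> 7 lines: hxxkd pgjs pjqy cvfur yzfdy gdu rvbwr
Hunk 4: at line 1 remove [pjqy] add [cpgm,dcs,fpphp] -> 9 lines: hxxkd pgjs cpgm dcs fpphp cvfur yzfdy gdu rvbwr
Hunk 5: at line 3 remove [dcs] add [srf] -> 9 lines: hxxkd pgjs cpgm srf fpphp cvfur yzfdy gdu rvbwr
Hunk 6: at line 4 remove [fpphp] add [heeqt,tjczx,iewlz] -> 11 lines: hxxkd pgjs cpgm srf heeqt tjczx iewlz cvfur yzfdy gdu rvbwr
Hunk 7: at line 1 remove [pgjs] add [osvn] -> 11 lines: hxxkd osvn cpgm srf heeqt tjczx iewlz cvfur yzfdy gdu rvbwr
Final line 10: gdu

Answer: gdu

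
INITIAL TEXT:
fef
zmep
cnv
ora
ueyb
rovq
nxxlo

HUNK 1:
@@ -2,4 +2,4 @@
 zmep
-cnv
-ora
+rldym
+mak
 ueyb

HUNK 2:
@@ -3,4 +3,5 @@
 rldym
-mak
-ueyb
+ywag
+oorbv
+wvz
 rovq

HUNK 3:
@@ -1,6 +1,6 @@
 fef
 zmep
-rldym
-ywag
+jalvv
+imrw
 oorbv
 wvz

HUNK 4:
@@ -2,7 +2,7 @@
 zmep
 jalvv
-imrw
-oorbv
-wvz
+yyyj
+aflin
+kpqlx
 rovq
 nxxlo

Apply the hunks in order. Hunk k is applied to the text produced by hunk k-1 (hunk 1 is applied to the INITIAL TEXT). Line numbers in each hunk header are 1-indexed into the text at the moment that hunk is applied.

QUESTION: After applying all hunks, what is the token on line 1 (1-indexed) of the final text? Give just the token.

Hunk 1: at line 2 remove [cnv,ora] add [rldym,mak] -> 7 lines: fef zmep rldym mak ueyb rovq nxxlo
Hunk 2: at line 3 remove [mak,ueyb] add [ywag,oorbv,wvz] -> 8 lines: fef zmep rldym ywag oorbv wvz rovq nxxlo
Hunk 3: at line 1 remove [rldym,ywag] add [jalvv,imrw] -> 8 lines: fef zmep jalvv imrw oorbv wvz rovq nxxlo
Hunk 4: at line 2 remove [imrw,oorbv,wvz] add [yyyj,aflin,kpqlx] -> 8 lines: fef zmep jalvv yyyj aflin kpqlx rovq nxxlo
Final line 1: fef

Answer: fef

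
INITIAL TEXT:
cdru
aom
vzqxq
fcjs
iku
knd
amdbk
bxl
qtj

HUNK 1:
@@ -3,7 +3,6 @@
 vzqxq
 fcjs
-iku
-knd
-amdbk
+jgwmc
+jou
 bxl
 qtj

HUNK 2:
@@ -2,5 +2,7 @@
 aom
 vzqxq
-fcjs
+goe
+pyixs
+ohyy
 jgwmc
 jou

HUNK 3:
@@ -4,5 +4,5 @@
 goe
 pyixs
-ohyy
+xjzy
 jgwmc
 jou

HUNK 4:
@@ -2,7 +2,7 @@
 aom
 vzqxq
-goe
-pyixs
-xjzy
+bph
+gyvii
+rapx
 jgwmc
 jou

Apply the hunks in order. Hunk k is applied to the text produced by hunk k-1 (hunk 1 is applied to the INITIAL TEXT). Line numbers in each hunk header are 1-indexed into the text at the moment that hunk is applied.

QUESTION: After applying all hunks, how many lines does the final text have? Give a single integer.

Answer: 10

Derivation:
Hunk 1: at line 3 remove [iku,knd,amdbk] add [jgwmc,jou] -> 8 lines: cdru aom vzqxq fcjs jgwmc jou bxl qtj
Hunk 2: at line 2 remove [fcjs] add [goe,pyixs,ohyy] -> 10 lines: cdru aom vzqxq goe pyixs ohyy jgwmc jou bxl qtj
Hunk 3: at line 4 remove [ohyy] add [xjzy] -> 10 lines: cdru aom vzqxq goe pyixs xjzy jgwmc jou bxl qtj
Hunk 4: at line 2 remove [goe,pyixs,xjzy] add [bph,gyvii,rapx] -> 10 lines: cdru aom vzqxq bph gyvii rapx jgwmc jou bxl qtj
Final line count: 10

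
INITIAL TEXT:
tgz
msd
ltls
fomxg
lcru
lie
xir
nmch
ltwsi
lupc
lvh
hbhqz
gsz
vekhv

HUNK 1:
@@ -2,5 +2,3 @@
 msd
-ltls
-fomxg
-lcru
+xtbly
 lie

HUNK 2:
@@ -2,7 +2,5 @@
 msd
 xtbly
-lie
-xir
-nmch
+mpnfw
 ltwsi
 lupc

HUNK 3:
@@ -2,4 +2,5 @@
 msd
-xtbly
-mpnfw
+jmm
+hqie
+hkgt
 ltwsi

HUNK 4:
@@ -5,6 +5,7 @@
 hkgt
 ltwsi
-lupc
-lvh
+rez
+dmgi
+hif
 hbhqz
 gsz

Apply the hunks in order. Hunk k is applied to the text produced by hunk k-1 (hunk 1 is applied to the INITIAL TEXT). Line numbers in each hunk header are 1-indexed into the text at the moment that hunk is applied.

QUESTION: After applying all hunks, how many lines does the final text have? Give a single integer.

Hunk 1: at line 2 remove [ltls,fomxg,lcru] add [xtbly] -> 12 lines: tgz msd xtbly lie xir nmch ltwsi lupc lvh hbhqz gsz vekhv
Hunk 2: at line 2 remove [lie,xir,nmch] add [mpnfw] -> 10 lines: tgz msd xtbly mpnfw ltwsi lupc lvh hbhqz gsz vekhv
Hunk 3: at line 2 remove [xtbly,mpnfw] add [jmm,hqie,hkgt] -> 11 lines: tgz msd jmm hqie hkgt ltwsi lupc lvh hbhqz gsz vekhv
Hunk 4: at line 5 remove [lupc,lvh] add [rez,dmgi,hif] -> 12 lines: tgz msd jmm hqie hkgt ltwsi rez dmgi hif hbhqz gsz vekhv
Final line count: 12

Answer: 12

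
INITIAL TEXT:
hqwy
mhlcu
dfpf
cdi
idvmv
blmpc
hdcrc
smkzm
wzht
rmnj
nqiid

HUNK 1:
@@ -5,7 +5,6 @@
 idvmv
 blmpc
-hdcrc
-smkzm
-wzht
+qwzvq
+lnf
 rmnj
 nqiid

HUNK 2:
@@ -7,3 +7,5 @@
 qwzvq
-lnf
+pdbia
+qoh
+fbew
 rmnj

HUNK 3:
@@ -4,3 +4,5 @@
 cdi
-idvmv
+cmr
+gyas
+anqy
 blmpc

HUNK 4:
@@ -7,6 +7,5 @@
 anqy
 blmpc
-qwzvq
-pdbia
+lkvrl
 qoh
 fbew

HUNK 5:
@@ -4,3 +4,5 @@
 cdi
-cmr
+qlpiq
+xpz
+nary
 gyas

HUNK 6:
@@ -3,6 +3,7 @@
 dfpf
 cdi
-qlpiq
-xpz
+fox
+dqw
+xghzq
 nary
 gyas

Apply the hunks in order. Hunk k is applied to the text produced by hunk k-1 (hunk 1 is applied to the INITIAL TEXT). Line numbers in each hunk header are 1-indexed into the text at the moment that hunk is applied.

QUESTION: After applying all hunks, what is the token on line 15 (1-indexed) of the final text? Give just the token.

Answer: rmnj

Derivation:
Hunk 1: at line 5 remove [hdcrc,smkzm,wzht] add [qwzvq,lnf] -> 10 lines: hqwy mhlcu dfpf cdi idvmv blmpc qwzvq lnf rmnj nqiid
Hunk 2: at line 7 remove [lnf] add [pdbia,qoh,fbew] -> 12 lines: hqwy mhlcu dfpf cdi idvmv blmpc qwzvq pdbia qoh fbew rmnj nqiid
Hunk 3: at line 4 remove [idvmv] add [cmr,gyas,anqy] -> 14 lines: hqwy mhlcu dfpf cdi cmr gyas anqy blmpc qwzvq pdbia qoh fbew rmnj nqiid
Hunk 4: at line 7 remove [qwzvq,pdbia] add [lkvrl] -> 13 lines: hqwy mhlcu dfpf cdi cmr gyas anqy blmpc lkvrl qoh fbew rmnj nqiid
Hunk 5: at line 4 remove [cmr] add [qlpiq,xpz,nary] -> 15 lines: hqwy mhlcu dfpf cdi qlpiq xpz nary gyas anqy blmpc lkvrl qoh fbew rmnj nqiid
Hunk 6: at line 3 remove [qlpiq,xpz] add [fox,dqw,xghzq] -> 16 lines: hqwy mhlcu dfpf cdi fox dqw xghzq nary gyas anqy blmpc lkvrl qoh fbew rmnj nqiid
Final line 15: rmnj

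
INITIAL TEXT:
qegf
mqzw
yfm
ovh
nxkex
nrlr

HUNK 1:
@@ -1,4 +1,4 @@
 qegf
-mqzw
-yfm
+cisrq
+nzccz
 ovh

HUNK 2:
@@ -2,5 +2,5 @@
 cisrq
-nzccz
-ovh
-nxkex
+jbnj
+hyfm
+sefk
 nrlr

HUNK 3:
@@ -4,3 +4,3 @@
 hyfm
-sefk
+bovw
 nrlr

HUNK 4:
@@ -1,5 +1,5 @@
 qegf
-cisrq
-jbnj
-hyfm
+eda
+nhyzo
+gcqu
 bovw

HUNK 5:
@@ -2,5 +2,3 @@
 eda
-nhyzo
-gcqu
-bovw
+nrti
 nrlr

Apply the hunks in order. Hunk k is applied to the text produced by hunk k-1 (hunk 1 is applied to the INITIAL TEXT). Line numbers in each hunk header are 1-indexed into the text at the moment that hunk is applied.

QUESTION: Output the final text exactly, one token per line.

Answer: qegf
eda
nrti
nrlr

Derivation:
Hunk 1: at line 1 remove [mqzw,yfm] add [cisrq,nzccz] -> 6 lines: qegf cisrq nzccz ovh nxkex nrlr
Hunk 2: at line 2 remove [nzccz,ovh,nxkex] add [jbnj,hyfm,sefk] -> 6 lines: qegf cisrq jbnj hyfm sefk nrlr
Hunk 3: at line 4 remove [sefk] add [bovw] -> 6 lines: qegf cisrq jbnj hyfm bovw nrlr
Hunk 4: at line 1 remove [cisrq,jbnj,hyfm] add [eda,nhyzo,gcqu] -> 6 lines: qegf eda nhyzo gcqu bovw nrlr
Hunk 5: at line 2 remove [nhyzo,gcqu,bovw] add [nrti] -> 4 lines: qegf eda nrti nrlr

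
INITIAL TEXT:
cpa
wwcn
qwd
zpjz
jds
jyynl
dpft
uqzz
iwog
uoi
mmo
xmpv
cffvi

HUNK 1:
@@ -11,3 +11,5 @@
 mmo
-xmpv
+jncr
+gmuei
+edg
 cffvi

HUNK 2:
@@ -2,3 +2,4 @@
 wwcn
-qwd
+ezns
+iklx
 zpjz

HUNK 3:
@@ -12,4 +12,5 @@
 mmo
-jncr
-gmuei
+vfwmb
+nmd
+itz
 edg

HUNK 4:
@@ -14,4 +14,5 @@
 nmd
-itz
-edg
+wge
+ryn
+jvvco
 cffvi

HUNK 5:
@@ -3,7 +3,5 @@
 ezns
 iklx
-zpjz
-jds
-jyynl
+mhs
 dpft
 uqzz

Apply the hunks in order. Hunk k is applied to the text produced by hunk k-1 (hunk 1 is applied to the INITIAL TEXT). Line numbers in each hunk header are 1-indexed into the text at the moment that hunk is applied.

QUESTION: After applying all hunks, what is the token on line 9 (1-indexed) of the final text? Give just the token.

Answer: uoi

Derivation:
Hunk 1: at line 11 remove [xmpv] add [jncr,gmuei,edg] -> 15 lines: cpa wwcn qwd zpjz jds jyynl dpft uqzz iwog uoi mmo jncr gmuei edg cffvi
Hunk 2: at line 2 remove [qwd] add [ezns,iklx] -> 16 lines: cpa wwcn ezns iklx zpjz jds jyynl dpft uqzz iwog uoi mmo jncr gmuei edg cffvi
Hunk 3: at line 12 remove [jncr,gmuei] add [vfwmb,nmd,itz] -> 17 lines: cpa wwcn ezns iklx zpjz jds jyynl dpft uqzz iwog uoi mmo vfwmb nmd itz edg cffvi
Hunk 4: at line 14 remove [itz,edg] add [wge,ryn,jvvco] -> 18 lines: cpa wwcn ezns iklx zpjz jds jyynl dpft uqzz iwog uoi mmo vfwmb nmd wge ryn jvvco cffvi
Hunk 5: at line 3 remove [zpjz,jds,jyynl] add [mhs] -> 16 lines: cpa wwcn ezns iklx mhs dpft uqzz iwog uoi mmo vfwmb nmd wge ryn jvvco cffvi
Final line 9: uoi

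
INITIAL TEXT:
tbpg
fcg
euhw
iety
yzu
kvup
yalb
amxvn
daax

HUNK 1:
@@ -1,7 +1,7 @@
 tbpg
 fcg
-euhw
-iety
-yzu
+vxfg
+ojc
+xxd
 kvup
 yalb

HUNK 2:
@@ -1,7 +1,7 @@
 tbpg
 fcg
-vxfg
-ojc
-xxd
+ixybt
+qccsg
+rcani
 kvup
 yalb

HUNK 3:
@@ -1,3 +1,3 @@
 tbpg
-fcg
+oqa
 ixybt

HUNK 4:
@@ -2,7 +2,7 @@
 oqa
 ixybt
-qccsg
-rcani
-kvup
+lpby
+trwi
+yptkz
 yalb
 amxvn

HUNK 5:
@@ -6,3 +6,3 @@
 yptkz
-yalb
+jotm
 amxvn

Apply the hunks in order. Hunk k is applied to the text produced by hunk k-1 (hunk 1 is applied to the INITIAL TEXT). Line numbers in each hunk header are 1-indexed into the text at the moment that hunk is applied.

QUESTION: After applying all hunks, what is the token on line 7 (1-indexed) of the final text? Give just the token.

Answer: jotm

Derivation:
Hunk 1: at line 1 remove [euhw,iety,yzu] add [vxfg,ojc,xxd] -> 9 lines: tbpg fcg vxfg ojc xxd kvup yalb amxvn daax
Hunk 2: at line 1 remove [vxfg,ojc,xxd] add [ixybt,qccsg,rcani] -> 9 lines: tbpg fcg ixybt qccsg rcani kvup yalb amxvn daax
Hunk 3: at line 1 remove [fcg] add [oqa] -> 9 lines: tbpg oqa ixybt qccsg rcani kvup yalb amxvn daax
Hunk 4: at line 2 remove [qccsg,rcani,kvup] add [lpby,trwi,yptkz] -> 9 lines: tbpg oqa ixybt lpby trwi yptkz yalb amxvn daax
Hunk 5: at line 6 remove [yalb] add [jotm] -> 9 lines: tbpg oqa ixybt lpby trwi yptkz jotm amxvn daax
Final line 7: jotm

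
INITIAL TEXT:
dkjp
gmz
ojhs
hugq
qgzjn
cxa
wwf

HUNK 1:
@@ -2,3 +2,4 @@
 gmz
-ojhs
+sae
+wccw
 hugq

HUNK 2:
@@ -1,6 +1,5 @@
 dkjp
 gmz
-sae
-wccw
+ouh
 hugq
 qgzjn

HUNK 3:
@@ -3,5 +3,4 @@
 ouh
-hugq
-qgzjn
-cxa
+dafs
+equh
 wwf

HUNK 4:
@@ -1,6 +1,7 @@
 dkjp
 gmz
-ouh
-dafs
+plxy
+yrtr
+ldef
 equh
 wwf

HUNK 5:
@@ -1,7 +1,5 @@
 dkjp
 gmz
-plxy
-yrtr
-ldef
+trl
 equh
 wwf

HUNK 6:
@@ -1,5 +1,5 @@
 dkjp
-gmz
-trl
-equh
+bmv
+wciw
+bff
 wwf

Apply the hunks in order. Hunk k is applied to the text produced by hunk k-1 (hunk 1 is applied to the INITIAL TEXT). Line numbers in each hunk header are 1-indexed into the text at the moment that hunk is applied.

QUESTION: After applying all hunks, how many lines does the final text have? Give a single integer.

Hunk 1: at line 2 remove [ojhs] add [sae,wccw] -> 8 lines: dkjp gmz sae wccw hugq qgzjn cxa wwf
Hunk 2: at line 1 remove [sae,wccw] add [ouh] -> 7 lines: dkjp gmz ouh hugq qgzjn cxa wwf
Hunk 3: at line 3 remove [hugq,qgzjn,cxa] add [dafs,equh] -> 6 lines: dkjp gmz ouh dafs equh wwf
Hunk 4: at line 1 remove [ouh,dafs] add [plxy,yrtr,ldef] -> 7 lines: dkjp gmz plxy yrtr ldef equh wwf
Hunk 5: at line 1 remove [plxy,yrtr,ldef] add [trl] -> 5 lines: dkjp gmz trl equh wwf
Hunk 6: at line 1 remove [gmz,trl,equh] add [bmv,wciw,bff] -> 5 lines: dkjp bmv wciw bff wwf
Final line count: 5

Answer: 5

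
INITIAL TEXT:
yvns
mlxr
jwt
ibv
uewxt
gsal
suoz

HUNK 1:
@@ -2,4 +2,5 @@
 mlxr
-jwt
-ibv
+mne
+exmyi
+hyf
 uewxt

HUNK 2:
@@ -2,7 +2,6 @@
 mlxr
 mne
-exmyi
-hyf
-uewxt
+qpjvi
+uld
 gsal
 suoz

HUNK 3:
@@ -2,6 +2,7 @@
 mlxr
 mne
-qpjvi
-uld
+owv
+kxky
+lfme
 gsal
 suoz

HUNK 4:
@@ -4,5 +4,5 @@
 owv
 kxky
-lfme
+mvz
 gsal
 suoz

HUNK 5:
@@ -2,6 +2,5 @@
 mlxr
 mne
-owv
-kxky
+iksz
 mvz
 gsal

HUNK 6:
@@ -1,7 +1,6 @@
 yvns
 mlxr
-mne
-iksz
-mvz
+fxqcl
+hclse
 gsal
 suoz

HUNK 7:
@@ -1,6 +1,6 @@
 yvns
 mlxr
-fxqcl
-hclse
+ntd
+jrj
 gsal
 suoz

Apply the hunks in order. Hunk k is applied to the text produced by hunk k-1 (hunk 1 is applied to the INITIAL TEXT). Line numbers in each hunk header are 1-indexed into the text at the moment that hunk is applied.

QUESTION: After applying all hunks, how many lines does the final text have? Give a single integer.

Hunk 1: at line 2 remove [jwt,ibv] add [mne,exmyi,hyf] -> 8 lines: yvns mlxr mne exmyi hyf uewxt gsal suoz
Hunk 2: at line 2 remove [exmyi,hyf,uewxt] add [qpjvi,uld] -> 7 lines: yvns mlxr mne qpjvi uld gsal suoz
Hunk 3: at line 2 remove [qpjvi,uld] add [owv,kxky,lfme] -> 8 lines: yvns mlxr mne owv kxky lfme gsal suoz
Hunk 4: at line 4 remove [lfme] add [mvz] -> 8 lines: yvns mlxr mne owv kxky mvz gsal suoz
Hunk 5: at line 2 remove [owv,kxky] add [iksz] -> 7 lines: yvns mlxr mne iksz mvz gsal suoz
Hunk 6: at line 1 remove [mne,iksz,mvz] add [fxqcl,hclse] -> 6 lines: yvns mlxr fxqcl hclse gsal suoz
Hunk 7: at line 1 remove [fxqcl,hclse] add [ntd,jrj] -> 6 lines: yvns mlxr ntd jrj gsal suoz
Final line count: 6

Answer: 6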